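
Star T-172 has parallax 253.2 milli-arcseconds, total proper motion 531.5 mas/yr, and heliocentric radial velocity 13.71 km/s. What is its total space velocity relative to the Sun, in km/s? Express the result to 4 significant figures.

16.94 km/s

d = 1/p = 1/0.2532″ = 3.9494 pc.
μ = 531.5 mas/yr = 0.5315 ″/yr.
v_t = 4.740 μ d = 4.740 × 0.5315 × 3.9494 = 9.9498 km/s.
v = √(v_r² + v_t²) = √(13.71² + 9.9498²) = √286.963 = 16.94 km/s.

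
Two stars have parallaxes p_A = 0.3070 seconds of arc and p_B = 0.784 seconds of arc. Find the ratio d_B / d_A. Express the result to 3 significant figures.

0.392

Since d = 1/p, d_B/d_A = p_A/p_B.
= 0.3070 / 0.784 = 0.39158.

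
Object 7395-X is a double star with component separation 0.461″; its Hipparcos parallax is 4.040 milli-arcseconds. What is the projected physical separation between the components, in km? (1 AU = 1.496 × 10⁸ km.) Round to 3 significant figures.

1.71 × 10^10 km

d = 1/p = 1/0.004040″ = 247.52 pc.
At distance d (pc), an angle of θ arcsec spans θ·d AU: s = 0.461 × 247.52 = 114.11 AU.
= 114.11 × 1.496 × 10⁸ km = 1.7071 × 10^10 km.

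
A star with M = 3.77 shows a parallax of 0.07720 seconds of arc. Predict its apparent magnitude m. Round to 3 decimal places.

m = 4.332

d = 1/p = 1/0.07720″ = 12.953 pc.
m − M = 5 log₁₀ d − 5 = 5 log₁₀(12.953) − 5 = 5.5619 − 5 = 0.5619.
m = M + (m − M) = 3.77 + 0.5619 = 4.332.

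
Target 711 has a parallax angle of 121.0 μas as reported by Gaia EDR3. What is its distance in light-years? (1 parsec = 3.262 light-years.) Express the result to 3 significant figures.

27000 light years

p = 121.0 μas = 0.0001210 arcsec.
d = 1/p = 1/0.0001210 = 8264.5 pc.
In light-years: 8264.5 × 3.262 = 26959 ly.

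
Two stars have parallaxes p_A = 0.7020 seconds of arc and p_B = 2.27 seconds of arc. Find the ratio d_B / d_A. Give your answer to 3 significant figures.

0.309

Since d = 1/p, d_B/d_A = p_A/p_B.
= 0.7020 / 2.27 = 0.30925.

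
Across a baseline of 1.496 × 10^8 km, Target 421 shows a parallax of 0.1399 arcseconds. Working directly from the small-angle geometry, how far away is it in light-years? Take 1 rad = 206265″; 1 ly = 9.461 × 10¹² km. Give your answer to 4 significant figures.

θ = 0.1399″ = 0.1399/206265 = 6.7825 × 10^-7 rad.
d = B/θ = (1.496 × 10^8) / (6.7825 × 10^-7) = 2.2057 × 10^14 km = (2.2057 × 10^14) / (9.461 × 10^12) ly = 23.314 ly.

23.31 ly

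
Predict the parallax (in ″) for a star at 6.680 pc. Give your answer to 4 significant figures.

p = 1/d = 1/6.68 = 0.1497 arcsec.

0.1497 ″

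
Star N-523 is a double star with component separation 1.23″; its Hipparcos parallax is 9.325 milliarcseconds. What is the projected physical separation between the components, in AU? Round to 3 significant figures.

d = 1/p = 1/0.009325″ = 107.24 pc.
At distance d (pc), an angle of θ arcsec spans θ·d AU: s = 1.23 × 107.24 = 131.91 AU.

132 AU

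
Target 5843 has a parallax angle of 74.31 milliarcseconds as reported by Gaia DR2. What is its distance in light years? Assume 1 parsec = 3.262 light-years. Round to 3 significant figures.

p = 74.31 milliarcseconds = 0.07431 arcsec.
d = 1/p = 1/0.07431 = 13.457 pc.
In light-years: 13.457 × 3.262 = 43.897 ly.

43.9 light years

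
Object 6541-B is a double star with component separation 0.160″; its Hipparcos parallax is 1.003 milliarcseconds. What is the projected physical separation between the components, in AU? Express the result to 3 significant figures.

d = 1/p = 1/0.001003″ = 997.01 pc.
At distance d (pc), an angle of θ arcsec spans θ·d AU: s = 0.160 × 997.01 = 159.52 AU.

160 AU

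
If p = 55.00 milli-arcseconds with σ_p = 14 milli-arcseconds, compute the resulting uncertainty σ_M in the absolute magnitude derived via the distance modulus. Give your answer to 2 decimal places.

M = m − 5 log₁₀ d + 5 = m + 5 log₁₀ p + 5, so ∂M/∂p = 5/(p ln 10).
σ_M = (5/ln 10) · (σ_p/p) = 2.1715 × 14/55.00 = 2.1715 × 0.25455 = 0.55276.

σ_M = 0.55 mag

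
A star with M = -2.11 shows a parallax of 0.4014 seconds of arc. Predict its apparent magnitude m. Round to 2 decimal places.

d = 1/p = 1/0.4014″ = 2.4913 pc.
m − M = 5 log₁₀ d − 5 = 5 log₁₀(2.4913) − 5 = 1.9821 − 5 = -3.0179.
m = M + (m − M) = -2.11 + (-3.0179) = -5.13.

m = -5.13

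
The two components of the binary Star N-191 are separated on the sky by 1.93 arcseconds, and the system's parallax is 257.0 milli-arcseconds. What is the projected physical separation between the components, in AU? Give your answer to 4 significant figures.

d = 1/p = 1/0.2570″ = 3.8911 pc.
At distance d (pc), an angle of θ arcsec spans θ·d AU: s = 1.93 × 3.8911 = 7.5098 AU.

7.510 AU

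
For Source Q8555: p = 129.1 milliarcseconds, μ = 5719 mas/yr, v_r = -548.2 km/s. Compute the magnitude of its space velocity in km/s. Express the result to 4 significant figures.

d = 1/p = 1/0.1291″ = 7.7459 pc.
μ = 5719 mas/yr = 5.719 ″/yr.
v_t = 4.740 μ d = 4.740 × 5.719 × 7.7459 = 209.98 km/s.
v = √(v_r² + v_t²) = √((-548.2)² + 209.98²) = √344615 = 587.04 km/s.

587.0 km/s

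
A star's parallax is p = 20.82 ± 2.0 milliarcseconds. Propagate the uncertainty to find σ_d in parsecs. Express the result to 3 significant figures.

4.61 pc

d = 1/p, so σ_d = σ_p / p².
σ_d = 0.00200 / (0.02082)² = 0.00200 / 0.00043347 = 4.6139 pc.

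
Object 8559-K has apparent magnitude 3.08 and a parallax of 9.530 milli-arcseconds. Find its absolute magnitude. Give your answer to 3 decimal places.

M = -2.025

d = 1/p = 1/0.009530″ = 104.93 pc.
m − M = 5 log₁₀(104.93) − 5 = 10.1045 − 5 = 5.1045.
M = m − (m − M) = 3.08 − 5.1045 = -2.025.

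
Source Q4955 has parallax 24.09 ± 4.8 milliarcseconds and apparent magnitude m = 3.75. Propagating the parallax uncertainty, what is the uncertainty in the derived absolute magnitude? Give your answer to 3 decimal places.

σ_M = 0.433 mag

M = m − 5 log₁₀ d + 5 = m + 5 log₁₀ p + 5, so ∂M/∂p = 5/(p ln 10).
σ_M = (5/ln 10) · (σ_p/p) = 2.1715 × 4.8/24.09 = 2.1715 × 0.19925 = 0.43267.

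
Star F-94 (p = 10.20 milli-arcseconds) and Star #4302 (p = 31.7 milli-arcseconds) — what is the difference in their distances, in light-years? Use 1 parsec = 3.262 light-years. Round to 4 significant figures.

216.9 ly

d_A = 1/0.01020″ = 98.039 pc; d_B = 1/0.03170″ = 31.546 pc.
|d_B − d_A| = |31.546 − 98.039| = 66.493 pc = 66.493 × 3.262 ly = 216.9 ly.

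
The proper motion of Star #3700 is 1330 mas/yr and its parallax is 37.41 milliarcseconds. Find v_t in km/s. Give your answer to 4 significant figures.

168.5 km/s

d = 1/p = 1/0.03741″ = 26.731 pc.
μ = 1330 mas/yr = 1.33 ″/yr.
v_t = 4.74 × μ × d = 4.74 × 1.33 × 26.731 = 168.52 km/s.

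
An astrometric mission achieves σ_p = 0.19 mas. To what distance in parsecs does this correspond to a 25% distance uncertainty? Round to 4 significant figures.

σ_d/d = σ_p/p, so the condition is σ_p/p ≤ 0.25, i.e. p ≥ σ_p/0.25.
p_min = 0.19/0.25 = 0.76 mas = 0.00076 arcsec.
d_max = 1/p_min = 1/0.00076 = 1315.8 pc.

1316 pc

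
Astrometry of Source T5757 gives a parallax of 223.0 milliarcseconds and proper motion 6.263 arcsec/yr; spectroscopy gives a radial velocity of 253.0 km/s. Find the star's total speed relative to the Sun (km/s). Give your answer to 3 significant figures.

286 km/s

d = 1/p = 1/0.2230″ = 4.4843 pc.
v_t = 4.740 μ d = 4.740 × 6.263 × 4.4843 = 133.12 km/s.
v = √(v_r² + v_t²) = √(253.0² + 133.12²) = √81729.9 = 285.88 km/s.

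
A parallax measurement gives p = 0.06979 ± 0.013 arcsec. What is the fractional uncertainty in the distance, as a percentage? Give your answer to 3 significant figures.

For d = 1/p, |σ_d/d| = |σ_p/p|.
σ_p/p = 0.013 / 0.06979 = 0.18627 = 18.627%.

18.6%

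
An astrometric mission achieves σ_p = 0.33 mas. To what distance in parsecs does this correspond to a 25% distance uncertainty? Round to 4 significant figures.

757.6 pc

σ_d/d = σ_p/p, so the condition is σ_p/p ≤ 0.25, i.e. p ≥ σ_p/0.25.
p_min = 0.33/0.25 = 1.32 mas = 0.00132 arcsec.
d_max = 1/p_min = 1/0.00132 = 757.58 pc.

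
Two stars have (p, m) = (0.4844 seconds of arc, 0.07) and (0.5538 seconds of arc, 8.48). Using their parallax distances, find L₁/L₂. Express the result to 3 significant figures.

d₁ = 1/p₁ = 1/0.4844″ = 2.0644 pc; d₂ = 1/p₂ = 1/0.5538″ = 1.8057 pc.
M₁ = m₁ − 5 log₁₀ d₁ + 5 = 0.07 − 1.5740 + 5 = 3.4960.
M₂ = 8.48 − 1.2832 + 5 = 12.1968.
L₁/L₂ = 10^(0.4(M₂ − M₁)) = 10^(0.4 × 8.7008) = 10^3.48032 = 3022.2.

L₁/L₂ = 3020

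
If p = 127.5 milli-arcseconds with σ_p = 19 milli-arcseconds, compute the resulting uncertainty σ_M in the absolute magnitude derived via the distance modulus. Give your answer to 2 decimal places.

σ_M = 0.32 mag

M = m − 5 log₁₀ d + 5 = m + 5 log₁₀ p + 5, so ∂M/∂p = 5/(p ln 10).
σ_M = (5/ln 10) · (σ_p/p) = 2.1715 × 19/127.5 = 2.1715 × 0.14902 = 0.3236.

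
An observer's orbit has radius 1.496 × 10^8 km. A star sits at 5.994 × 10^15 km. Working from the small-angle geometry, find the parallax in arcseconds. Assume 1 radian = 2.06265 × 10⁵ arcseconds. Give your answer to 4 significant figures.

θ ≈ B/d = (1.496 × 10^8) / (5.994 × 10^15) = 2.4958 × 10^-8 rad.
In arcseconds: 2.4958 × 10^-8 × 206265 = 0.005148″.

0.005148 arcsec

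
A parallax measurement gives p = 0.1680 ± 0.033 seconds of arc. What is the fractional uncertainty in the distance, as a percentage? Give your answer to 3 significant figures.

19.6%

For d = 1/p, |σ_d/d| = |σ_p/p|.
σ_p/p = 0.033 / 0.1680 = 0.19643 = 19.643%.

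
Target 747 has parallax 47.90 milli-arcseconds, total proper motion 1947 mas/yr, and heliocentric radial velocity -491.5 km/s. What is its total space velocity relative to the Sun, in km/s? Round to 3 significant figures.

528 km/s

d = 1/p = 1/0.04790″ = 20.877 pc.
μ = 1947 mas/yr = 1.947 ″/yr.
v_t = 4.740 μ d = 4.740 × 1.947 × 20.877 = 192.67 km/s.
v = √(v_r² + v_t²) = √((-491.5)² + 192.67²) = √278694 = 527.91 km/s.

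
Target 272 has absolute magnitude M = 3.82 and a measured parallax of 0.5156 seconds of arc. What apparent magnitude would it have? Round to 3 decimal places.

m = 0.258

d = 1/p = 1/0.5156″ = 1.9395 pc.
m − M = 5 log₁₀ d − 5 = 5 log₁₀(1.9395) − 5 = 1.4384 − 5 = -3.5616.
m = M + (m − M) = 3.82 + (-3.5616) = 0.258.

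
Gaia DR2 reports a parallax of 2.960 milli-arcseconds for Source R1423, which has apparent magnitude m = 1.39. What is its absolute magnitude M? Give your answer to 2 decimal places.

d = 1/p = 1/0.002960″ = 337.84 pc.
m − M = 5 log₁₀(337.84) − 5 = 12.6436 − 5 = 7.6436.
M = m − (m − M) = 1.39 − 7.6436 = -6.25.

M = -6.25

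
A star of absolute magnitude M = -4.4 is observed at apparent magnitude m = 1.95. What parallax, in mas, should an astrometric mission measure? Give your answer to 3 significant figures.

5.37 mas

m − M = 1.95 − (-4.4) = 6.35.
d = 10^((m−M)/5 + 1) = 10^2.270 = 186.21 pc.
p = 1/d = 1/186.21 = 0.0053703 arcsec = 5.3703 mas.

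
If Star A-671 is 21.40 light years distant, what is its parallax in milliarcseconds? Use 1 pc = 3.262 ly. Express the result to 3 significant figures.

d = 21.40 ly ÷ 3.262 = 6.5604 pc.
p = 1/d = 1/6.5604 = 0.15243 arcsec.
= 0.15243 × 1000 = 152.43 mas.

152 mas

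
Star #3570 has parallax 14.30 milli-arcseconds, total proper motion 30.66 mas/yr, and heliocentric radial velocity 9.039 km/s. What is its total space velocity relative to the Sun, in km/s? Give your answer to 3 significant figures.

13.6 km/s

d = 1/p = 1/0.01430″ = 69.93 pc.
μ = 30.66 mas/yr = 0.03066 ″/yr.
v_t = 4.740 μ d = 4.740 × 0.03066 × 69.93 = 10.163 km/s.
v = √(v_r² + v_t²) = √(9.039² + 10.163²) = √184.99 = 13.601 km/s.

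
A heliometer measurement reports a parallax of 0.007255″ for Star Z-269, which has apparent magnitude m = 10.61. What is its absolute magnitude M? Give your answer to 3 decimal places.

d = 1/p = 1/0.007255″ = 137.84 pc.
m − M = 5 log₁₀(137.84) − 5 = 10.6969 − 5 = 5.6969.
M = m − (m − M) = 10.61 − 5.6969 = 4.913.

M = 4.913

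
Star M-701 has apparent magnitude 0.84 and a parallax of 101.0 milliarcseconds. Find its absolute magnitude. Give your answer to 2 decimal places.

d = 1/p = 1/0.1010″ = 9.901 pc.
m − M = 5 log₁₀(9.901) − 5 = 4.9784 − 5 = -0.0216.
M = m − (m − M) = 0.84 − (-0.0216) = 0.86.

M = 0.86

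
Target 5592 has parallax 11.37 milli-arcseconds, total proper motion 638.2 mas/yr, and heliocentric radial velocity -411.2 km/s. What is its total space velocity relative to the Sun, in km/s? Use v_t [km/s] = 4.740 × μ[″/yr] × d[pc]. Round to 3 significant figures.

490 km/s

d = 1/p = 1/0.01137″ = 87.951 pc.
μ = 638.2 mas/yr = 0.6382 ″/yr.
v_t = 4.740 μ d = 4.740 × 0.6382 × 87.951 = 266.06 km/s.
v = √(v_r² + v_t²) = √((-411.2)² + 266.06²) = √239873 = 489.77 km/s.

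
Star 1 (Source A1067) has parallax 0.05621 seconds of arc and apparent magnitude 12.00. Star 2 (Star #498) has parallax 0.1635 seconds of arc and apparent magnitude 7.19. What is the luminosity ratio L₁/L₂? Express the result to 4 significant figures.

d₁ = 1/p₁ = 1/0.05621″ = 17.79 pc; d₂ = 1/p₂ = 1/0.1635″ = 6.1162 pc.
M₁ = m₁ − 5 log₁₀ d₁ + 5 = 12.00 − 6.2509 + 5 = 10.7491.
M₂ = 7.19 − 3.9324 + 5 = 8.2576.
L₁/L₂ = 10^(0.4(M₂ − M₁)) = 10^(0.4 × (-2.4915)) = 10^(-0.99660) = 0.10079.

L₁/L₂ = 0.1008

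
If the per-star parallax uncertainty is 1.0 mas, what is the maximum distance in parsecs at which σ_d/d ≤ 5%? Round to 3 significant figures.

σ_d/d = σ_p/p, so the condition is σ_p/p ≤ 0.05, i.e. p ≥ σ_p/0.05.
p_min = 1.0/0.05 = 20 mas = 0.02 arcsec.
d_max = 1/p_min = 1/0.02 = 50 pc.

50.0 pc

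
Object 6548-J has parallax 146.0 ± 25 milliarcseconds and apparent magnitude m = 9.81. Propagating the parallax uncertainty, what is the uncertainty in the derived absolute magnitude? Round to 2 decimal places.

σ_M = 0.37 mag

M = m − 5 log₁₀ d + 5 = m + 5 log₁₀ p + 5, so ∂M/∂p = 5/(p ln 10).
σ_M = (5/ln 10) · (σ_p/p) = 2.1715 × 25/146.0 = 2.1715 × 0.17123 = 0.37183.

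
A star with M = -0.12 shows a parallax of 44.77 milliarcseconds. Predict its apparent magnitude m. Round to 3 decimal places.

m = 1.625

d = 1/p = 1/0.04477″ = 22.336 pc.
m − M = 5 log₁₀ d − 5 = 5 log₁₀(22.336) − 5 = 6.7450 − 5 = 1.7450.
m = M + (m − M) = -0.12 + 1.7450 = 1.625.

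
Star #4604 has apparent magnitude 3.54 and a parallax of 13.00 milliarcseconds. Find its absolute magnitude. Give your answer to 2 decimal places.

d = 1/p = 1/0.01300″ = 76.923 pc.
m − M = 5 log₁₀(76.923) − 5 = 9.4303 − 5 = 4.4303.
M = m − (m − M) = 3.54 − 4.4303 = -0.89.

M = -0.89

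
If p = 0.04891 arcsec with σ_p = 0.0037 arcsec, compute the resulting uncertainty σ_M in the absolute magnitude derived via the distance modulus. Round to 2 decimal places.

M = m − 5 log₁₀ d + 5 = m + 5 log₁₀ p + 5, so ∂M/∂p = 5/(p ln 10).
σ_M = (5/ln 10) · (σ_p/p) = 2.1715 × 0.0037/0.04891 = 2.1715 × 0.075649 = 0.16427.

σ_M = 0.16 mag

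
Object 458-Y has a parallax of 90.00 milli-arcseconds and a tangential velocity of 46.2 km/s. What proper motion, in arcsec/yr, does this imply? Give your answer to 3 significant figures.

0.877 arcsec/yr

d = 1/p = 1/0.09000″ = 11.111 pc.
μ = v_t / (4.74 d) = 46.2 / (4.74 × 11.111) = 46.2 / 52.666 = 0.87723 ″/yr.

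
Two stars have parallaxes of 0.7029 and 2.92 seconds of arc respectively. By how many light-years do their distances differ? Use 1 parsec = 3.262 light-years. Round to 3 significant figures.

3.52 ly

d_A = 1/0.7029″ = 1.4227 pc; d_B = 1/2.920″ = 0.34247 pc.
|d_B − d_A| = |0.34247 − 1.4227| = 1.0802 pc = 1.0802 × 3.262 ly = 3.5236 ly.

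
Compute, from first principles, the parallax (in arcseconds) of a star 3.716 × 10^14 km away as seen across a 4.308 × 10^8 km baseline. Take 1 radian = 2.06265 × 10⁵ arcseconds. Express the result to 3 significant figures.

θ ≈ B/d = (4.308 × 10^8) / (3.716 × 10^14) = 1.1593 × 10^-6 rad.
In arcseconds: 1.1593 × 10^-6 × 206265 = 0.23912″.

0.239 arcsec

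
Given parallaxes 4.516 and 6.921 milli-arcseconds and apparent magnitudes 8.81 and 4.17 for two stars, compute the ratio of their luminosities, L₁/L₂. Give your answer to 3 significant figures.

d₁ = 1/p₁ = 1/0.004516″ = 221.43 pc; d₂ = 1/p₂ = 1/0.006921″ = 144.49 pc.
M₁ = m₁ − 5 log₁₀ d₁ + 5 = 8.81 − 11.7262 + 5 = 2.0838.
M₂ = 4.17 − 10.7992 + 5 = -1.6292.
L₁/L₂ = 10^(0.4(M₂ − M₁)) = 10^(0.4 × (-3.7130)) = 10^(-1.48520) = 0.032719.

L₁/L₂ = 0.0327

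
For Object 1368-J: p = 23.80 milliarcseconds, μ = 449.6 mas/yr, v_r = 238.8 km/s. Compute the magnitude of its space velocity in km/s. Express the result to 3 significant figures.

d = 1/p = 1/0.02380″ = 42.017 pc.
μ = 449.6 mas/yr = 0.4496 ″/yr.
v_t = 4.740 μ d = 4.740 × 0.4496 × 42.017 = 89.543 km/s.
v = √(v_r² + v_t²) = √(238.8² + 89.543²) = √65043.4 = 255.04 km/s.

255 km/s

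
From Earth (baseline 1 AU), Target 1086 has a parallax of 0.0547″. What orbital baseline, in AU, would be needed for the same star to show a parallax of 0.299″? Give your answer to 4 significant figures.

Parallax scales linearly with baseline: p ∝ B, so B = p_target / p_Earth × 1 AU.
B = 0.299 / 0.0547 = 5.4662 AU.

5.466 AU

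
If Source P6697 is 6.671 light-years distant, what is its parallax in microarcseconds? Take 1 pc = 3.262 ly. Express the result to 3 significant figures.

d = 6.671 ly ÷ 3.262 = 2.0451 pc.
p = 1/d = 1/2.0451 = 0.48897 arcsec.
= 0.48897 × 10⁶ = 4.8897 × 10^5 μas.

489000 μas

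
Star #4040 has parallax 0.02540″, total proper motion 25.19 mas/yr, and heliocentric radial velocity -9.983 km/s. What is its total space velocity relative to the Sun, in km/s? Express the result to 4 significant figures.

11.03 km/s

d = 1/p = 1/0.02540″ = 39.37 pc.
μ = 25.19 mas/yr = 0.02519 ″/yr.
v_t = 4.740 μ d = 4.740 × 0.02519 × 39.37 = 4.7008 km/s.
v = √(v_r² + v_t²) = √((-9.983)² + 4.7008²) = √121.758 = 11.034 km/s.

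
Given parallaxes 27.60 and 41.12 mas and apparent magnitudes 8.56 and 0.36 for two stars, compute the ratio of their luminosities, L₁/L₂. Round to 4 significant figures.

d₁ = 1/p₁ = 1/0.02760″ = 36.232 pc; d₂ = 1/p₂ = 1/0.04112″ = 24.319 pc.
M₁ = m₁ − 5 log₁₀ d₁ + 5 = 8.56 − 7.7955 + 5 = 5.7645.
M₂ = 0.36 − 6.9297 + 5 = -1.5697.
L₁/L₂ = 10^(0.4(M₂ − M₁)) = 10^(0.4 × (-7.3342)) = 10^(-2.93368) = 0.001165.

L₁/L₂ = 0.001165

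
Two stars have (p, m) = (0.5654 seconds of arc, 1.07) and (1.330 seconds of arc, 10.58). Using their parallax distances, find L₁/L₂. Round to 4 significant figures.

L₁/L₂ = 35240

d₁ = 1/p₁ = 1/0.5654″ = 1.7687 pc; d₂ = 1/p₂ = 1/1.330″ = 0.75188 pc.
M₁ = m₁ − 5 log₁₀ d₁ + 5 = 1.07 − 1.2383 + 5 = 4.8317.
M₂ = 10.58 − (-0.6193) + 5 = 16.1993.
L₁/L₂ = 10^(0.4(M₂ − M₁)) = 10^(0.4 × 11.3676) = 10^4.54704 = 35240.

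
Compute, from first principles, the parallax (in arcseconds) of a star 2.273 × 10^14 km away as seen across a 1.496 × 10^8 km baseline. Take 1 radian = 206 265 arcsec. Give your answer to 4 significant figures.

0.1358 arcsec

θ ≈ B/d = (1.496 × 10^8) / (2.273 × 10^14) = 6.5816 × 10^-7 rad.
In arcseconds: 6.5816 × 10^-7 × 206265 = 0.13576″.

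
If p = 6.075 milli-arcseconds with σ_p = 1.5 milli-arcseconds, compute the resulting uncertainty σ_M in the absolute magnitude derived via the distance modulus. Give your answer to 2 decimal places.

M = m − 5 log₁₀ d + 5 = m + 5 log₁₀ p + 5, so ∂M/∂p = 5/(p ln 10).
σ_M = (5/ln 10) · (σ_p/p) = 2.1715 × 1.5/6.075 = 2.1715 × 0.24691 = 0.53617.

σ_M = 0.54 mag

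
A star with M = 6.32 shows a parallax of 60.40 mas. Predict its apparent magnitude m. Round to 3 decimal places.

d = 1/p = 1/0.06040″ = 16.556 pc.
m − M = 5 log₁₀ d − 5 = 5 log₁₀(16.556) − 5 = 6.0948 − 5 = 1.0948.
m = M + (m − M) = 6.32 + 1.0948 = 7.415.

m = 7.415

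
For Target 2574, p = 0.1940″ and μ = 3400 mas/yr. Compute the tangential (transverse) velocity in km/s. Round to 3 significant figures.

d = 1/p = 1/0.1940″ = 5.1546 pc.
μ = 3400 mas/yr = 3.40 ″/yr.
v_t = 4.74 × μ × d = 4.74 × 3.40 × 5.1546 = 83.072 km/s.

83.1 km/s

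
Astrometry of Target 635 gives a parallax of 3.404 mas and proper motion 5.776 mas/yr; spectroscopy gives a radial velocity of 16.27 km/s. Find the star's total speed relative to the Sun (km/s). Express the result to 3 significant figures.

18.1 km/s

d = 1/p = 1/0.003404″ = 293.77 pc.
μ = 5.776 mas/yr = 0.005776 ″/yr.
v_t = 4.740 μ d = 4.740 × 0.005776 × 293.77 = 8.0429 km/s.
v = √(v_r² + v_t²) = √(16.27² + 8.0429²) = √329.401 = 18.149 km/s.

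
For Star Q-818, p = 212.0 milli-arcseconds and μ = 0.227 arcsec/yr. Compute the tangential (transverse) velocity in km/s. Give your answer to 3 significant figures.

5.08 km/s

d = 1/p = 1/0.2120″ = 4.717 pc.
v_t = 4.74 × μ × d = 4.74 × 0.227 × 4.717 = 5.0754 km/s.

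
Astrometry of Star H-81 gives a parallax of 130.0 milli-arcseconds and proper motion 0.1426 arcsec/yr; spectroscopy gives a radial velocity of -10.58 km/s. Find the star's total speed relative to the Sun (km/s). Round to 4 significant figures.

11.79 km/s

d = 1/p = 1/0.1300″ = 7.6923 pc.
v_t = 4.740 μ d = 4.740 × 0.1426 × 7.6923 = 5.1994 km/s.
v = √(v_r² + v_t²) = √((-10.58)² + 5.1994²) = √138.97 = 11.789 km/s.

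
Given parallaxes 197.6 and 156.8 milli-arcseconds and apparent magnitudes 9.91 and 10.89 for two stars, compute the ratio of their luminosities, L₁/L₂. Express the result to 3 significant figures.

L₁/L₂ = 1.55

d₁ = 1/p₁ = 1/0.1976″ = 5.0607 pc; d₂ = 1/p₂ = 1/0.1568″ = 6.3776 pc.
M₁ = m₁ − 5 log₁₀ d₁ + 5 = 9.91 − 3.5211 + 5 = 11.3889.
M₂ = 10.89 − 4.0233 + 5 = 11.8667.
L₁/L₂ = 10^(0.4(M₂ − M₁)) = 10^(0.4 × 0.4778) = 10^0.19112 = 1.5528.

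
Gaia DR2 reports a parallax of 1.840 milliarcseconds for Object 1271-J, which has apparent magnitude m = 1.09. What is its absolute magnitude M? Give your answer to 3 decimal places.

d = 1/p = 1/0.001840″ = 543.48 pc.
m − M = 5 log₁₀(543.48) − 5 = 13.6759 − 5 = 8.6759.
M = m − (m − M) = 1.09 − 8.6759 = -7.586.

M = -7.586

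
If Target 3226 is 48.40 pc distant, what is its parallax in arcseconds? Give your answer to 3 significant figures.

p = 1/d = 1/48.4 = 0.020661 arcsec.

0.0207 arcsec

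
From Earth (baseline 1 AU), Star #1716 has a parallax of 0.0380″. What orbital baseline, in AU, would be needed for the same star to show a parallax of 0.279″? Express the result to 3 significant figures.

Parallax scales linearly with baseline: p ∝ B, so B = p_target / p_Earth × 1 AU.
B = 0.279 / 0.0380 = 7.3421 AU.

7.34 AU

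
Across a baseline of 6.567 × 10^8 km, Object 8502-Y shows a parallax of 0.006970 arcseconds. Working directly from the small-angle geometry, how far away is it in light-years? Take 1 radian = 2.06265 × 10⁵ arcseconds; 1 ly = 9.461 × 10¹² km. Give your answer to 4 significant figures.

θ = 0.006970″ = 0.006970/206265 = 3.3791 × 10^-8 rad.
d = B/θ = (6.567 × 10^8) / (3.3791 × 10^-8) = 1.9434 × 10^16 km = (1.9434 × 10^16) / (9.461 × 10^12) ly = 2054.1 ly.

2054 ly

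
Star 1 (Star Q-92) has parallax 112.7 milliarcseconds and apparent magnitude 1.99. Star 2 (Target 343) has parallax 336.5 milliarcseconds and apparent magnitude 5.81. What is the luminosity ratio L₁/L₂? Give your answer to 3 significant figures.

d₁ = 1/p₁ = 1/0.1127″ = 8.8731 pc; d₂ = 1/p₂ = 1/0.3365″ = 2.9718 pc.
M₁ = m₁ − 5 log₁₀ d₁ + 5 = 1.99 − 4.7404 + 5 = 2.2496.
M₂ = 5.81 − 2.3651 + 5 = 8.4449.
L₁/L₂ = 10^(0.4(M₂ − M₁)) = 10^(0.4 × 6.1953) = 10^2.47812 = 300.69.

L₁/L₂ = 301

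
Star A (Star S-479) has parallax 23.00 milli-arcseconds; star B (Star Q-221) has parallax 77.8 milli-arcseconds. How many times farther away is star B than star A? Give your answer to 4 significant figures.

0.2956

Since d = 1/p, d_B/d_A = p_A/p_B.
= 23.00 / 77.8 = 0.29563.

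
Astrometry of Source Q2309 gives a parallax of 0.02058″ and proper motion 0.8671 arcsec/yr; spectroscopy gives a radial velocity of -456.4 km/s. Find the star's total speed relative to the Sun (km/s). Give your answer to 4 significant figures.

498.2 km/s

d = 1/p = 1/0.02058″ = 48.591 pc.
v_t = 4.740 μ d = 4.740 × 0.8671 × 48.591 = 199.71 km/s.
v = √(v_r² + v_t²) = √((-456.4)² + 199.71²) = √248185 = 498.18 km/s.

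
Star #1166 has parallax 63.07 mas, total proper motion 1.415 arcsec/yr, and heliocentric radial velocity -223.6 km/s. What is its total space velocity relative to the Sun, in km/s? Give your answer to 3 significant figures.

d = 1/p = 1/0.06307″ = 15.855 pc.
v_t = 4.740 μ d = 4.740 × 1.415 × 15.855 = 106.34 km/s.
v = √(v_r² + v_t²) = √((-223.6)² + 106.34²) = √61305.2 = 247.6 km/s.

248 km/s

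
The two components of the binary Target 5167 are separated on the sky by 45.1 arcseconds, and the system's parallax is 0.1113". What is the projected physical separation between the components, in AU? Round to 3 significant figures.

d = 1/p = 1/0.1113″ = 8.9847 pc.
At distance d (pc), an angle of θ arcsec spans θ·d AU: s = 45.1 × 8.9847 = 405.21 AU.

405 AU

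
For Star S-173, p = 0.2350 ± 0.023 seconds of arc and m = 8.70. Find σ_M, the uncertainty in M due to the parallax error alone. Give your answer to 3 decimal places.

M = m − 5 log₁₀ d + 5 = m + 5 log₁₀ p + 5, so ∂M/∂p = 5/(p ln 10).
σ_M = (5/ln 10) · (σ_p/p) = 2.1715 × 0.023/0.2350 = 2.1715 × 0.097872 = 0.21253.

σ_M = 0.213 mag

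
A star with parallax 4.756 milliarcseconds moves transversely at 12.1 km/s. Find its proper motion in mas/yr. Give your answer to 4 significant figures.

d = 1/p = 1/0.004756″ = 210.26 pc.
μ = v_t / (4.74 d) = 12.1 / (4.74 × 210.26) = 12.1 / 996.63 = 0.012141 ″/yr = 12.141 mas/yr.

12.14 mas/yr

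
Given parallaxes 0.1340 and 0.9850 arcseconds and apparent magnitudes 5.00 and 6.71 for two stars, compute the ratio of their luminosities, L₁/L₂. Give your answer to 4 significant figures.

L₁/L₂ = 261.0

d₁ = 1/p₁ = 1/0.1340″ = 7.4627 pc; d₂ = 1/p₂ = 1/0.9850″ = 1.0152 pc.
M₁ = m₁ − 5 log₁₀ d₁ + 5 = 5.00 − 4.3645 + 5 = 5.6355.
M₂ = 6.71 − 0.0328 + 5 = 11.6772.
L₁/L₂ = 10^(0.4(M₂ − M₁)) = 10^(0.4 × 6.0417) = 10^2.41668 = 261.02.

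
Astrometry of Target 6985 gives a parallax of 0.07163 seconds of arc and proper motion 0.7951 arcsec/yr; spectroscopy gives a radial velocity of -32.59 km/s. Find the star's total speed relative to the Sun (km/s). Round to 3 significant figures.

61.9 km/s

d = 1/p = 1/0.07163″ = 13.961 pc.
v_t = 4.740 μ d = 4.740 × 0.7951 × 13.961 = 52.616 km/s.
v = √(v_r² + v_t²) = √((-32.59)² + 52.616²) = √3830.55 = 61.891 km/s.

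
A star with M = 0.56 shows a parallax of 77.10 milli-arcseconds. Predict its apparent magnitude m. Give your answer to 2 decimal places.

m = 1.12

d = 1/p = 1/0.07710″ = 12.97 pc.
m − M = 5 log₁₀ d − 5 = 5 log₁₀(12.97) − 5 = 5.5647 − 5 = 0.5647.
m = M + (m − M) = 0.56 + 0.5647 = 1.12.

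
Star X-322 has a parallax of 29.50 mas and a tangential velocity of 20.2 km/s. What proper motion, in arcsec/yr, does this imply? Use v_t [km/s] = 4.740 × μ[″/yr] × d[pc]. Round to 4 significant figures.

0.1257 arcsec/yr

d = 1/p = 1/0.02950″ = 33.898 pc.
μ = v_t / (4.74 d) = 20.2 / (4.74 × 33.898) = 20.2 / 160.68 = 0.12572 ″/yr.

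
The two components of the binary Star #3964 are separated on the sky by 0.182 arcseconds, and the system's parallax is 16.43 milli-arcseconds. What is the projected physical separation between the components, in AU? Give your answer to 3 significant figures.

11.1 AU

d = 1/p = 1/0.01643″ = 60.864 pc.
At distance d (pc), an angle of θ arcsec spans θ·d AU: s = 0.182 × 60.864 = 11.077 AU.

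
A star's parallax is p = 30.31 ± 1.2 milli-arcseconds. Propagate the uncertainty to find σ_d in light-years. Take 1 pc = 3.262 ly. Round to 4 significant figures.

d = 1/p, so σ_d = σ_p / p².
σ_d = 0.00120 / (0.03031)² = 0.00120 / 0.0009187 = 1.3062 pc = 1.3062 × 3.262 ly = 4.2608 ly.

4.261 ly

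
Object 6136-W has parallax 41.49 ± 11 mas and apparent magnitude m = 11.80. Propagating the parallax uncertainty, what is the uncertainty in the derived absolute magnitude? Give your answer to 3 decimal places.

M = m − 5 log₁₀ d + 5 = m + 5 log₁₀ p + 5, so ∂M/∂p = 5/(p ln 10).
σ_M = (5/ln 10) · (σ_p/p) = 2.1715 × 11/41.49 = 2.1715 × 0.26512 = 0.57571.

σ_M = 0.576 mag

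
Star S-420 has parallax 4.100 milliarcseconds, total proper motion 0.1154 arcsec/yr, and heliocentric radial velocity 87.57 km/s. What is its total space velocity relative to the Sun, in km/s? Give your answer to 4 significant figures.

159.6 km/s

d = 1/p = 1/0.004100″ = 243.9 pc.
v_t = 4.740 μ d = 4.740 × 0.1154 × 243.9 = 133.41 km/s.
v = √(v_r² + v_t²) = √(87.57² + 133.41²) = √25466.7 = 159.58 km/s.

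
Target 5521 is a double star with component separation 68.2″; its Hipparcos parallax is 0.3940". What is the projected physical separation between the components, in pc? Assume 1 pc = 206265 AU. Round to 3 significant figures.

d = 1/p = 1/0.3940″ = 2.5381 pc.
At distance d (pc), an angle of θ arcsec spans θ·d AU: s = 68.2 × 2.5381 = 173.1 AU.
= 173.1 / 206265 = 0.00083921 pc.

0.000839 pc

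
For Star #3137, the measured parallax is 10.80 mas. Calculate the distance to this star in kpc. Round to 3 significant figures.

0.0926 kpc

p = 10.80 mas = 0.01080 arcsec.
d = 1/p = 1/0.01080 = 92.593 pc.
= 0.092593 kpc.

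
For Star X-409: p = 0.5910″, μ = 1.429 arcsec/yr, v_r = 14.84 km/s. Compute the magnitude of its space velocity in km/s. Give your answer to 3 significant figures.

18.8 km/s

d = 1/p = 1/0.5910″ = 1.692 pc.
v_t = 4.740 μ d = 4.740 × 1.429 × 1.692 = 11.461 km/s.
v = √(v_r² + v_t²) = √(14.84² + 11.461²) = √351.58 = 18.75 km/s.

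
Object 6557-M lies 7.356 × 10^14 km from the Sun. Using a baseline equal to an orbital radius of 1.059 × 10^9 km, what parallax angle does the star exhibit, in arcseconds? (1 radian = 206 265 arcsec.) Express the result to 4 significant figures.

0.2969 arcsec

θ ≈ B/d = (1.059 × 10^9) / (7.356 × 10^14) = 1.4396 × 10^-6 rad.
In arcseconds: 1.4396 × 10^-6 × 206265 = 0.29694″.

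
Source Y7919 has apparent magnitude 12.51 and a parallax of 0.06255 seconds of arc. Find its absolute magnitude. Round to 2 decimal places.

d = 1/p = 1/0.06255″ = 15.987 pc.
m − M = 5 log₁₀(15.987) − 5 = 6.0188 − 5 = 1.0188.
M = m − (m − M) = 12.51 − 1.0188 = 11.49.

M = 11.49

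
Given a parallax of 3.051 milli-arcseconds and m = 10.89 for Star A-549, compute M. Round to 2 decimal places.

d = 1/p = 1/0.003051″ = 327.76 pc.
m − M = 5 log₁₀(327.76) − 5 = 12.5778 − 5 = 7.5778.
M = m − (m − M) = 10.89 − 7.5778 = 3.31.

M = 3.31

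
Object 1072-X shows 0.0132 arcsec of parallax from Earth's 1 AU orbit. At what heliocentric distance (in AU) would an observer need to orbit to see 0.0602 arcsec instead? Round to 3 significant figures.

Parallax scales linearly with baseline: p ∝ B, so B = p_target / p_Earth × 1 AU.
B = 0.0602 / 0.0132 = 4.5606 AU.

4.56 AU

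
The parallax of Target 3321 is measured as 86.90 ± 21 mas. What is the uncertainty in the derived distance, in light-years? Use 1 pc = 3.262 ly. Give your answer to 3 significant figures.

d = 1/p, so σ_d = σ_p / p².
σ_d = 0.0210 / (0.08690)² = 0.0210 / 0.0075516 = 2.7809 pc = 2.7809 × 3.262 ly = 9.0713 ly.

9.07 ly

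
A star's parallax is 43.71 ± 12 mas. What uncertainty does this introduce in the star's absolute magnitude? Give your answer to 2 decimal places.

σ_M = 0.60 mag

M = m − 5 log₁₀ d + 5 = m + 5 log₁₀ p + 5, so ∂M/∂p = 5/(p ln 10).
σ_M = (5/ln 10) · (σ_p/p) = 2.1715 × 12/43.71 = 2.1715 × 0.27454 = 0.59616.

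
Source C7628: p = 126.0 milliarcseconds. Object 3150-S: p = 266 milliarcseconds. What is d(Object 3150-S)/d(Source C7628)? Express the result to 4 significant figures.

0.4737

Since d = 1/p, d_B/d_A = p_A/p_B.
= 126.0 / 266 = 0.47368.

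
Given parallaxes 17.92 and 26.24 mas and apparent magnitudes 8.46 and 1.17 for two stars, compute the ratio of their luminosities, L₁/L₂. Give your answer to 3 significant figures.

d₁ = 1/p₁ = 1/0.01792″ = 55.804 pc; d₂ = 1/p₂ = 1/0.02624″ = 38.11 pc.
M₁ = m₁ − 5 log₁₀ d₁ + 5 = 8.46 − 8.7333 + 5 = 4.7267.
M₂ = 1.17 − 7.9052 + 5 = -1.7352.
L₁/L₂ = 10^(0.4(M₂ − M₁)) = 10^(0.4 × (-6.4619)) = 10^(-2.58476) = 0.0026016.

L₁/L₂ = 0.00260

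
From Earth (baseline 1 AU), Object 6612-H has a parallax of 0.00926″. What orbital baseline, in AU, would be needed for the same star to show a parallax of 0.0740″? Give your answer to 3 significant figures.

7.99 AU

Parallax scales linearly with baseline: p ∝ B, so B = p_target / p_Earth × 1 AU.
B = 0.0740 / 0.00926 = 7.9914 AU.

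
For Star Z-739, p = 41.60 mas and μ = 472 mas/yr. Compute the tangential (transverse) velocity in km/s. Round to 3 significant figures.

d = 1/p = 1/0.04160″ = 24.038 pc.
μ = 472 mas/yr = 0.472 ″/yr.
v_t = 4.74 × μ × d = 4.74 × 0.472 × 24.038 = 53.78 km/s.

53.8 km/s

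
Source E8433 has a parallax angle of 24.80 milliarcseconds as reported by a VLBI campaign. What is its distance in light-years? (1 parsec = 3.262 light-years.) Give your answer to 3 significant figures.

p = 24.80 milliarcseconds = 0.02480 arcsec.
d = 1/p = 1/0.02480 = 40.323 pc.
In light-years: 40.323 × 3.262 = 131.53 ly.

132 light years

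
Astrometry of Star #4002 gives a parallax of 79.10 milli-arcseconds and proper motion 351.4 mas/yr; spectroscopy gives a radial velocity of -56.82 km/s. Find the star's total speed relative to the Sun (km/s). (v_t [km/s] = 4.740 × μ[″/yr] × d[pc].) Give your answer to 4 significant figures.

d = 1/p = 1/0.07910″ = 12.642 pc.
μ = 351.4 mas/yr = 0.3514 ″/yr.
v_t = 4.740 μ d = 4.740 × 0.3514 × 12.642 = 21.057 km/s.
v = √(v_r² + v_t²) = √((-56.82)² + 21.057²) = √3671.91 = 60.596 km/s.

60.60 km/s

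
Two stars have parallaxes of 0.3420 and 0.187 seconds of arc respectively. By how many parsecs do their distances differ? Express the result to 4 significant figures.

d_A = 1/0.3420″ = 2.924 pc; d_B = 1/0.1870″ = 5.3476 pc.
|d_B − d_A| = |5.3476 − 2.924| = 2.4236 pc.

2.424 pc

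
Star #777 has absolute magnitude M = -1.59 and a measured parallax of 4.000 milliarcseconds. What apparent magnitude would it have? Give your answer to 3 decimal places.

m = 5.400

d = 1/p = 1/0.004000″ = 250 pc.
m − M = 5 log₁₀ d − 5 = 5 log₁₀(250) − 5 = 11.9897 − 5 = 6.9897.
m = M + (m − M) = -1.59 + 6.9897 = 5.400.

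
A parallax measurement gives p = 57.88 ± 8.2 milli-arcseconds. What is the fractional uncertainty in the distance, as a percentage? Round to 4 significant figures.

For d = 1/p, |σ_d/d| = |σ_p/p|.
σ_p/p = 8.2 / 57.88 = 0.14167 = 14.167%.

14.17%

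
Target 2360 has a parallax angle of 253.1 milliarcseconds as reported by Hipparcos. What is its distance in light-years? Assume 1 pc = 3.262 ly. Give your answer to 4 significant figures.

p = 253.1 milliarcseconds = 0.2531 arcsec.
d = 1/p = 1/0.2531 = 3.951 pc.
In light-years: 3.951 × 3.262 = 12.888 ly.

12.89 light years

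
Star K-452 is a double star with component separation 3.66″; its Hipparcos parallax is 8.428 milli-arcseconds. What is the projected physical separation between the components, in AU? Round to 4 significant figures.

434.3 AU

d = 1/p = 1/0.008428″ = 118.65 pc.
At distance d (pc), an angle of θ arcsec spans θ·d AU: s = 3.66 × 118.65 = 434.26 AU.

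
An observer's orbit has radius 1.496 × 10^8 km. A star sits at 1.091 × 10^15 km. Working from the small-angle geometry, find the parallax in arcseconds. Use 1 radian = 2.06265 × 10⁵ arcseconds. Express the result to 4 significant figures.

0.02828 arcsec

θ ≈ B/d = (1.496 × 10^8) / (1.091 × 10^15) = 1.3712 × 10^-7 rad.
In arcseconds: 1.3712 × 10^-7 × 206265 = 0.028283″.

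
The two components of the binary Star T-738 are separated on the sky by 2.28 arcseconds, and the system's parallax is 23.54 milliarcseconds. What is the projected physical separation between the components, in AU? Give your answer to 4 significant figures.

96.86 AU

d = 1/p = 1/0.02354″ = 42.481 pc.
At distance d (pc), an angle of θ arcsec spans θ·d AU: s = 2.28 × 42.481 = 96.857 AU.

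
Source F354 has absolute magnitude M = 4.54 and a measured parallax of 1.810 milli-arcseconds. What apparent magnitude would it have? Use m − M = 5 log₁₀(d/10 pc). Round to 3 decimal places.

d = 1/p = 1/0.001810″ = 552.49 pc.
m − M = 5 log₁₀ d − 5 = 5 log₁₀(552.49) − 5 = 13.7116 − 5 = 8.7116.
m = M + (m − M) = 4.54 + 8.7116 = 13.252.

m = 13.252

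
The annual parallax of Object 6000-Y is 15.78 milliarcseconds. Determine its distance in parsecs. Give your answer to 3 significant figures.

p = 15.78 milliarcseconds = 0.01578 arcsec.
d = 1/p = 1/0.01578 = 63.371 pc.

63.4 pc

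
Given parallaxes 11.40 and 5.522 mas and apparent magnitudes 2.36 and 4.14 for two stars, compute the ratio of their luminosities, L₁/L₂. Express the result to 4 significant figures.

L₁/L₂ = 1.209

d₁ = 1/p₁ = 1/0.01140″ = 87.719 pc; d₂ = 1/p₂ = 1/0.005522″ = 181.09 pc.
M₁ = m₁ − 5 log₁₀ d₁ + 5 = 2.36 − 9.7155 + 5 = -2.3555.
M₂ = 4.14 − 11.2895 + 5 = -2.1495.
L₁/L₂ = 10^(0.4(M₂ − M₁)) = 10^(0.4 × 0.2060) = 10^0.08240 = 1.2089.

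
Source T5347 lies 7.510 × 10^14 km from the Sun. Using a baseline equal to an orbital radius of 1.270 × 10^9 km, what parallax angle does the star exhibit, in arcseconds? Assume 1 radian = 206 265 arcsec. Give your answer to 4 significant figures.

θ ≈ B/d = (1.270 × 10^9) / (7.510 × 10^14) = 1.6911 × 10^-6 rad.
In arcseconds: 1.6911 × 10^-6 × 206265 = 0.34881″.

0.3488 arcsec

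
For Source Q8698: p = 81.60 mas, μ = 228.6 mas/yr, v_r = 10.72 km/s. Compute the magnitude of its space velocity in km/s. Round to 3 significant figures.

17.1 km/s

d = 1/p = 1/0.08160″ = 12.255 pc.
μ = 228.6 mas/yr = 0.2286 ″/yr.
v_t = 4.740 μ d = 4.740 × 0.2286 × 12.255 = 13.279 km/s.
v = √(v_r² + v_t²) = √(10.72² + 13.279²) = √291.25 = 17.066 km/s.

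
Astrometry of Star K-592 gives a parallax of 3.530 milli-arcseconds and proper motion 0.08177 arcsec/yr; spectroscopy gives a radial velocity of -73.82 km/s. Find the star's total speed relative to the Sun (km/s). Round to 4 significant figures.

d = 1/p = 1/0.003530″ = 283.29 pc.
v_t = 4.740 μ d = 4.740 × 0.08177 × 283.29 = 109.8 km/s.
v = √(v_r² + v_t²) = √((-73.82)² + 109.8²) = √17505.4 = 132.31 km/s.

132.3 km/s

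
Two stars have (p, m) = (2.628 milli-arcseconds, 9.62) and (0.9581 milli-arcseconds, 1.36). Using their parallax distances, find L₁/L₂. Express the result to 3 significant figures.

d₁ = 1/p₁ = 1/0.002628″ = 380.52 pc; d₂ = 1/p₂ = 1/0.0009581″ = 1043.7 pc.
M₁ = m₁ − 5 log₁₀ d₁ + 5 = 9.62 − 12.9019 + 5 = 1.7181.
M₂ = 1.36 − 15.0929 + 5 = -8.7329.
L₁/L₂ = 10^(0.4(M₂ − M₁)) = 10^(0.4 × (-10.4510)) = 10^(-4.18040) = 0.000066009.

L₁/L₂ = 6.60 × 10^-5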